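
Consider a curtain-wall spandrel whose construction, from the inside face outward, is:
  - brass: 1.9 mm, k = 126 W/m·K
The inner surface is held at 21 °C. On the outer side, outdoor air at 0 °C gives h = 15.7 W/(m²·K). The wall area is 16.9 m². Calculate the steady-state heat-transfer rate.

Q ≈ 5570 W

Series thermal resistances:
R_brass = L/(kA) = 0.0019/(126×16.9) = 8.923×10^-7 K/W
R_outer film = 1/(h_o·A) = 1/(15.7×16.9) = 0.003769 K/W
R_total = 0.00377 K/W
Q = ΔT / R_total = 21 / 0.00377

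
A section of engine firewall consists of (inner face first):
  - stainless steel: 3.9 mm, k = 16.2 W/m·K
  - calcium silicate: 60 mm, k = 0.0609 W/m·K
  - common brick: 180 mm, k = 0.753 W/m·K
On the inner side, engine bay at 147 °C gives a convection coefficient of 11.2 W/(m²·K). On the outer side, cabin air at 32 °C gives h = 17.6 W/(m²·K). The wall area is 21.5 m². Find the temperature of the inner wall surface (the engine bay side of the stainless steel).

Model the wall as resistances in series:
R_inner film = 1/(h_i·A) = 1/(11.2×21.5) = 0.004153 K/W
R_stainless steel = L/(kA) = 0.0039/(16.2×21.5) = 1.12×10^-5 K/W
R_calcium silicate = L/(kA) = 0.06/(0.0609×21.5) = 0.04582 K/W
R_common brick = L/(kA) = 0.18/(0.753×21.5) = 0.01112 K/W
R_outer film = 1/(h_o·A) = 1/(17.6×21.5) = 0.002643 K/W
R_total = 0.06375 K/W;  Q = ΔT/R_total = 115/0.06375 = 1804 W
T_interface = T_inner − Q·ΣR(inner→interface) = 147 − 1800×0.004153

T ≈ 140 °C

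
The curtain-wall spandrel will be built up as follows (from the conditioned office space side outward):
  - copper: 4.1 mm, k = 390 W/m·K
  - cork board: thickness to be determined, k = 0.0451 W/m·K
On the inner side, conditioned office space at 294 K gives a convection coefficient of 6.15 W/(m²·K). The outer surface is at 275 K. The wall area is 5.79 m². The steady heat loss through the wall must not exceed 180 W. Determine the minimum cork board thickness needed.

L ≈ 20.2 mm

Treating each layer as a thermal resistance in series:
R_inner film = 1/(h_i·A) = 1/(6.15×5.79) = 0.02808 K/W
R_copper = L/(kA) = 0.0041/(390×5.79) = 1.816×10^-6 K/W
Sum of the known resistances R_other = 0.02808 K/W
Required total resistance R_tot = ΔT/Q_allow = 19/180 = 0.1056 K/W
R_cork board = R_tot − R_other = 0.07747 K/W
L = R·k·A = 0.07747×0.0451×5.79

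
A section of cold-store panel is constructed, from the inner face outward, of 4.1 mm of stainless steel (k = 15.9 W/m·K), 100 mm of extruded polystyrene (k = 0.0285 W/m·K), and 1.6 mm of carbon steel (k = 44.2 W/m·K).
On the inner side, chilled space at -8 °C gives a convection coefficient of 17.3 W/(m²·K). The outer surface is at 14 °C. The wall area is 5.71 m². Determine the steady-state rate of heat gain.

Treating each layer as a thermal resistance in series:
R_inner film = 1/(h_i·A) = 1/(17.3×5.71) = 0.01012 K/W
R_stainless steel = L/(kA) = 0.0041/(15.9×5.71) = 4.516×10^-5 K/W
R_extruded polystyrene = L/(kA) = 0.1/(0.0285×5.71) = 0.6145 K/W
R_carbon steel = L/(kA) = 0.0016/(44.2×5.71) = 6.34×10^-6 K/W
R_total = 0.6247 K/W
Q = ΔT / R_total = 22 / 0.6247

Q ≈ 35.2 W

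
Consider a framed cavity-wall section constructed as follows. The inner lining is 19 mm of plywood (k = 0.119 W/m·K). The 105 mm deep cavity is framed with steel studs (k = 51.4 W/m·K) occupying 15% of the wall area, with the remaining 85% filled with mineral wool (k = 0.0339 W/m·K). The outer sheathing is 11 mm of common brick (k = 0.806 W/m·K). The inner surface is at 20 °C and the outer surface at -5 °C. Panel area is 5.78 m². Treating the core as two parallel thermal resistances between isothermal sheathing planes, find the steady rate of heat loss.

Sheathing layers in series; stud and cavity paths in parallel between them.
R_inner = 0.019/(0.119×5.78) = 0.02762 K/W
R_stud  = 0.105/(51.4×0.15×5.78) = 0.002356 K/W
R_cav   = 0.105/(0.0339×0.85×5.78) = 0.6304 K/W
1/R_core = 1/R_stud + 1/R_cav → R_core = 0.002347 K/W
R_outer = 0.011/(0.806×5.78) = 0.002361 K/W
R_total = 0.03233 K/W
Q = ΔT/R_total = 25/0.03233

Q ≈ 773 W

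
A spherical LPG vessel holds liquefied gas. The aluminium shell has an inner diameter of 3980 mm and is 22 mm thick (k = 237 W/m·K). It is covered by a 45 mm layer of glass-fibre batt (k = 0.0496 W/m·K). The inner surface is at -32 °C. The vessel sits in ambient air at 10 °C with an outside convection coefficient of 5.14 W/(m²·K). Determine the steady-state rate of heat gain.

Q ≈ 1990 W

For a spherical shell R = (1/r₁ − 1/r₂)/(4πk); film R = 1/(h·4πr²). In series:
R_aluminium shell = (1/1.99 − 1/2.012)/(4π×237) = 1.845×10^-6 K/W
R_glass-fibre batt = (1/2.012 − 1/2.057)/(4π×0.0496) = 0.01744 K/W
R_outer film = 1/(h·4πr_o²) = 1/(5.14×4π×2.057²) = 0.003659 K/W
R_total = 0.02111 K/W
Q = ΔT/R_total = 42/0.02111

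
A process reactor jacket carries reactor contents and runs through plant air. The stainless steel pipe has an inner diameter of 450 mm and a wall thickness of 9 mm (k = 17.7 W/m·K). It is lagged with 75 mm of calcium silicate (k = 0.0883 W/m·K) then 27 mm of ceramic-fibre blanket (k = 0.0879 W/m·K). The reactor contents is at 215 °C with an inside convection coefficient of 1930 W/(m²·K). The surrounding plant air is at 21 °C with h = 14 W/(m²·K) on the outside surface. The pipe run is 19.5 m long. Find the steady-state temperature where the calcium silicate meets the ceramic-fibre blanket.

T ≈ 73.4 °C

Per-layer cylindrical resistances, series-summed:
R_inner film = 1/(h_i·2πr₁L) = 1/(1930×2π×0.225×19.5) = 1.88×10^-5 K/W
R_stainless steel pipe wall = ln(234/225)/(2π×17.7×19.5) = 1.809×10^-5 K/W
R_calcium silicate = ln(309/234)/(2π×0.0883×19.5) = 0.0257 K/W
R_ceramic-fibre blanket = ln(336/309)/(2π×0.0879×19.5) = 0.007778 K/W
R_outer film = 1/(h_o·2πr_oL) = 1/(14×2π×0.336×19.5) = 0.001735 K/W
R_total = 0.03525 K/W
Q = ΔT/R_total = 194/0.03525
Q = 5500 W
T_interface = T_inner − Q·ΣR(inner→interface) = 215 − 5500×0.02573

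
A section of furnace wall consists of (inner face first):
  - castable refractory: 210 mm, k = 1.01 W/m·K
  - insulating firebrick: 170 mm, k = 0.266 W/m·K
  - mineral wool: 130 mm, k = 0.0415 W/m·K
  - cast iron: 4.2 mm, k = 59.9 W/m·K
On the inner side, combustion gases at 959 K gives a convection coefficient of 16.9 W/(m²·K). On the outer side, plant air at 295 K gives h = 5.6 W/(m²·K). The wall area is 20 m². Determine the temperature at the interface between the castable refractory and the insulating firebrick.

Using the resistance-network approach (series):
R_inner film = 1/(h_i·A) = 1/(16.9×20) = 0.002959 K/W
R_castable refractory = L/(kA) = 0.21/(1.01×20) = 0.0104 K/W
R_insulating firebrick = L/(kA) = 0.17/(0.266×20) = 0.03195 K/W
R_mineral wool = L/(kA) = 0.13/(0.0415×20) = 0.1566 K/W
R_cast iron = L/(kA) = 0.0042/(59.9×20) = 3.506×10^-6 K/W
R_outer film = 1/(h_o·A) = 1/(5.6×20) = 0.008929 K/W
R_total = 0.2109 K/W;  Q = ΔT/R_total = 664/0.2109 = 3149 W
T_interface = T_inner − Q·ΣR(inner→interface) = 959 − 3150×0.01335

T ≈ 917 K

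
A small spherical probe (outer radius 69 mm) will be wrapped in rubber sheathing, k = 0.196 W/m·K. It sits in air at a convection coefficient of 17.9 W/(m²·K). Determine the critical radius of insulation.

r_cr ≈ 21.9 mm

For a sphere r_cr = 2k/h = 2×0.196/17.9
r_cr = 21.9 mm; since the bare radius (69 mm) is above r_cr, any added insulation will reduce heat loss.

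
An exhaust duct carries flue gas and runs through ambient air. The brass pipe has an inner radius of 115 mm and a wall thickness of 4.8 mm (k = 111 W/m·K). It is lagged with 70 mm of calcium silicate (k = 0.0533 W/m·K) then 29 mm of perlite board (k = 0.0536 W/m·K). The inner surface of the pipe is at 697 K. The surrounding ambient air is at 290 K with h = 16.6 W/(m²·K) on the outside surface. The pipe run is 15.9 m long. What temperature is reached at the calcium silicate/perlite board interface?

Treating each annulus and film as a series resistance:
R_brass pipe wall = ln(119.8/115)/(2π×111×15.9) = 3.688×10^-6 K/W
R_calcium silicate = ln(189.8/119.8)/(2π×0.0533×15.9) = 0.08642 K/W
R_perlite board = ln(218.8/189.8)/(2π×0.0536×15.9) = 0.02655 K/W
R_outer film = 1/(h_o·2πr_oL) = 1/(16.6×2π×0.2188×15.9) = 0.002756 K/W
R_total = 0.1157 K/W
Q = ΔT/R_total = 407/0.1157
Q = 3520 W
T_interface = T_inner − Q·ΣR(inner→interface) = 697 − 3520×0.08642

T ≈ 393 K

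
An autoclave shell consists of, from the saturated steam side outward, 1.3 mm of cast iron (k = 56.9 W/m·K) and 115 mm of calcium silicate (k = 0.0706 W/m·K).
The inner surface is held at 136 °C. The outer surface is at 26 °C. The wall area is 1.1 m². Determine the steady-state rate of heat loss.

Thermal resistances in series:
R_cast iron = L/(kA) = 0.0013/(56.9×1.1) = 2.077×10^-5 K/W
R_calcium silicate = L/(kA) = 0.115/(0.0706×1.1) = 1.481 K/W
R_total = 1.481 K/W
Q = ΔT / R_total = 110 / 1.481

Q ≈ 74.3 W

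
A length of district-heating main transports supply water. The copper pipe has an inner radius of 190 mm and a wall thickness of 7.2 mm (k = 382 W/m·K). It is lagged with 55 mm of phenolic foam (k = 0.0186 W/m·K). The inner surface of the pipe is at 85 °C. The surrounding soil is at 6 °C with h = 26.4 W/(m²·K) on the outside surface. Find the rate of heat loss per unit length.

For a radial system each layer contributes R = ln(r_out/r_in)/(2πkL); films add R = 1/(hA).
R_copper pipe wall = ln(197.2/190)/(2π×382×1) = 1.55×10^-5 K/W
R_phenolic foam = ln(252.2/197.2)/(2π×0.0186×1) = 2.105 K/W
R_outer film = 1/(h_o·2πr_oL) = 1/(26.4×2π×0.2522×1) = 0.0239 K/W
R_total = 2.129 K/W
Q = ΔT/R_total = 79/2.129

q′ ≈ 37.1 W/m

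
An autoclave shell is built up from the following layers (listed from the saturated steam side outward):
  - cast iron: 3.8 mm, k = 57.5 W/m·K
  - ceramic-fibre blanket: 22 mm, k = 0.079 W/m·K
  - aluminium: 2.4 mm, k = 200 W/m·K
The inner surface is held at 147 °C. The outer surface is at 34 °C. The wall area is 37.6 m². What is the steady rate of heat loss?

Q ≈ 15300 W

Treating each layer as a thermal resistance in series:
R_cast iron = L/(kA) = 0.0038/(57.5×37.6) = 1.758×10^-6 K/W
R_ceramic-fibre blanket = L/(kA) = 0.022/(0.079×37.6) = 0.007406 K/W
R_aluminium = L/(kA) = 0.0024/(200×37.6) = 3.191×10^-7 K/W
R_total = 0.007408 K/W
Q = ΔT / R_total = 113 / 0.007408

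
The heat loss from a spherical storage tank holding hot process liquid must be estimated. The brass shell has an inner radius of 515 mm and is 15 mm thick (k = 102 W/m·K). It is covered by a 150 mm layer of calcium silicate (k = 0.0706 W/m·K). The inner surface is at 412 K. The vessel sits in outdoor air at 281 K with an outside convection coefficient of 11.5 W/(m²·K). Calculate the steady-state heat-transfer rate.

For a spherical shell R = (1/r₁ − 1/r₂)/(4πk); film R = 1/(h·4πr²). In series:
R_brass shell = (1/0.515 − 1/0.53)/(4π×102) = 4.287×10^-5 K/W
R_calcium silicate = (1/0.53 − 1/0.68)/(4π×0.0706) = 0.4691 K/W
R_outer film = 1/(h·4πr_o²) = 1/(11.5×4π×0.68²) = 0.01496 K/W
R_total = 0.4841 K/W
Q = ΔT/R_total = 131/0.4841

Q ≈ 271 W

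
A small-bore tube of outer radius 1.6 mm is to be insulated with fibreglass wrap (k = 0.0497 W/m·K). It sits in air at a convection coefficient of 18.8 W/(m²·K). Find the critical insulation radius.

r_cr ≈ 2.64 mm

For a cylinder r_cr = k/h = 0.0497/18.8
r_cr = 2.64 mm; since the bare radius (1.6 mm) is below r_cr, adding a thin layer of insulation will *increase* heat loss.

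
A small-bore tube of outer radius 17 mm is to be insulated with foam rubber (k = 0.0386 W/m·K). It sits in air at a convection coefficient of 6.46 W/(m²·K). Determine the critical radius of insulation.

For a cylinder r_cr = k/h = 0.0386/6.46
r_cr = 5.98 mm; since the bare radius (17 mm) is above r_cr, any added insulation will reduce heat loss.

r_cr ≈ 5.98 mm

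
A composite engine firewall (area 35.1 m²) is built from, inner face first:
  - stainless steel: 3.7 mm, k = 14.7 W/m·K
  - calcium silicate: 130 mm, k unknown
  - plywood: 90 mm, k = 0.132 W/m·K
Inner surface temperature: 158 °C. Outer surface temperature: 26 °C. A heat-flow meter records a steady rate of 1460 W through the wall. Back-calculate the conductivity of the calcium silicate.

Series thermal resistances:
R_stainless steel = L/(kA) = 0.0037/(14.7×35.1) = 7.171×10^-6 K/W
R_plywood = L/(kA) = 0.09/(0.132×35.1) = 0.01943 K/W
Sum of known resistances R_other = 0.01943 K/W
Total R = ΔT/Q = 132/1460 = 0.09041 K/W
R_calcium silicate = R_total − R_other = 0.07098 K/W
k = L/(R·A) = 0.13/(0.07098×35.1)

k ≈ 0.0522 W/(m·K)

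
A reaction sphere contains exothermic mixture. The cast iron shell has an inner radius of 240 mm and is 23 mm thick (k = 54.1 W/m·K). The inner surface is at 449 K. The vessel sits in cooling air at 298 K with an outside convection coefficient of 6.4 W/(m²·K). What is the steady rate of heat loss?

For a spherical shell R = (1/r₁ − 1/r₂)/(4πk); film R = 1/(h·4πr²). In series:
R_cast iron shell = (1/0.24 − 1/0.263)/(4π×54.1) = 5.36×10^-4 K/W
R_outer film = 1/(h·4πr_o²) = 1/(6.4×4π×0.263²) = 0.1798 K/W
R_total = 0.1803 K/W
Q = ΔT/R_total = 151/0.1803

Q ≈ 838 W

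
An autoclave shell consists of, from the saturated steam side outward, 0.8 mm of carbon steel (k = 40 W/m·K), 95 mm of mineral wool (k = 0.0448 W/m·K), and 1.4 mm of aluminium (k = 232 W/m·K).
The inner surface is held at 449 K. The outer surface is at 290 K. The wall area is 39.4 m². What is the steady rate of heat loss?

Model the wall as resistances in series:
R_carbon steel = L/(kA) = 0.0008/(40×39.4) = 5.076×10^-7 K/W
R_mineral wool = L/(kA) = 0.095/(0.0448×39.4) = 0.05382 K/W
R_aluminium = L/(kA) = 0.0014/(232×39.4) = 1.532×10^-7 K/W
R_total = 0.05382 K/W
Q = ΔT / R_total = 159 / 0.05382

Q ≈ 2950 W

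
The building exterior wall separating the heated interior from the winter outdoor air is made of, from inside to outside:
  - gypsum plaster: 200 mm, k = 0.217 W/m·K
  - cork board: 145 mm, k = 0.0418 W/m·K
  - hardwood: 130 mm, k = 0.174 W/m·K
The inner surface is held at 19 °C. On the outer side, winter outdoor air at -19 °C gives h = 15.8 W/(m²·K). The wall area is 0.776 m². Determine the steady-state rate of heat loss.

Thermal resistances in series:
R_gypsum plaster = L/(kA) = 0.2/(0.217×0.776) = 1.188 K/W
R_cork board = L/(kA) = 0.145/(0.0418×0.776) = 4.47 K/W
R_hardwood = L/(kA) = 0.13/(0.174×0.776) = 0.9628 K/W
R_outer film = 1/(h_o·A) = 1/(15.8×0.776) = 0.08156 K/W
R_total = 6.702 K/W
Q = ΔT / R_total = 38 / 6.702

Q ≈ 5.67 W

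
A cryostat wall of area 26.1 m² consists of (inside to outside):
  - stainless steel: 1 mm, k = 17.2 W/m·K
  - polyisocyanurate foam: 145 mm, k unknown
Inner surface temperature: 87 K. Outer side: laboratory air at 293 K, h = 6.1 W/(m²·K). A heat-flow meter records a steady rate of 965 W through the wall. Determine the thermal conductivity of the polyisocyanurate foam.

k ≈ 0.0268 W/(m·K)

Treating each layer as a thermal resistance in series:
R_stainless steel = L/(kA) = 0.001/(17.2×26.1) = 2.228×10^-6 K/W
R_outer film = 1/(h_o·A) = 1/(6.1×26.1) = 0.006281 K/W
Sum of known resistances R_other = 0.006283 K/W
Total R = ΔT/Q = 206/965 = 0.2135 K/W
R_polyisocyanurate foam = R_total − R_other = 0.2072 K/W
k = L/(R·A) = 0.145/(0.2072×26.1)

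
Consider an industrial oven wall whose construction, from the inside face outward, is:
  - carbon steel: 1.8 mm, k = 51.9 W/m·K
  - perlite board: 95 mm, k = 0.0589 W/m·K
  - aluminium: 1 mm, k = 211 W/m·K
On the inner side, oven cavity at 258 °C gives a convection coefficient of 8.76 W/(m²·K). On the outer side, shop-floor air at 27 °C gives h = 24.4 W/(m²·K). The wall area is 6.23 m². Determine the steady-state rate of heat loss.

Treating each layer as a thermal resistance in series:
R_inner film = 1/(h_i·A) = 1/(8.76×6.23) = 0.01832 K/W
R_carbon steel = L/(kA) = 0.0018/(51.9×6.23) = 5.567×10^-6 K/W
R_perlite board = L/(kA) = 0.095/(0.0589×6.23) = 0.2589 K/W
R_aluminium = L/(kA) = 0.001/(211×6.23) = 7.607×10^-7 K/W
R_outer film = 1/(h_o·A) = 1/(24.4×6.23) = 0.006578 K/W
R_total = 0.2838 K/W
Q = ΔT / R_total = 231 / 0.2838

Q ≈ 814 W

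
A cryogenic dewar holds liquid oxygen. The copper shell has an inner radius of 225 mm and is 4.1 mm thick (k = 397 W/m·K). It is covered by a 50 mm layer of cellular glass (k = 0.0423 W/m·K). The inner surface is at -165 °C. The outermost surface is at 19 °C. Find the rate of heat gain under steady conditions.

Q ≈ 125 W

Each spherical layer contributes R = (1/r_i − 1/r_o)/(4πk):
R_copper shell = (1/0.225 − 1/0.2291)/(4π×397) = 1.594×10^-5 K/W
R_cellular glass = (1/0.2291 − 1/0.2791)/(4π×0.0423) = 1.471 K/W
R_total = 1.471 K/W
Q = ΔT/R_total = 184/1.471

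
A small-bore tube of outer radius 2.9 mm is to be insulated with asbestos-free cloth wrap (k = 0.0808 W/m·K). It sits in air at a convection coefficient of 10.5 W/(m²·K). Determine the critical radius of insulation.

r_cr ≈ 7.7 mm

For a cylinder r_cr = k/h = 0.0808/10.5
r_cr = 7.7 mm; since the bare radius (2.9 mm) is below r_cr, adding a thin layer of insulation will *increase* heat loss.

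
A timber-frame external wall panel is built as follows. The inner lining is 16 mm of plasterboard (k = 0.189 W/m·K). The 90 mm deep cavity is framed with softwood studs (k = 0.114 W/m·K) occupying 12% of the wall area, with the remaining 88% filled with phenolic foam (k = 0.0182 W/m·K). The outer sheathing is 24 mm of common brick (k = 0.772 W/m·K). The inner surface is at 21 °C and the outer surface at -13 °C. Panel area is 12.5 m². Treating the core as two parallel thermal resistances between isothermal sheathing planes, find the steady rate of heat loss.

Sheathing layers in series; stud and cavity paths in parallel between them.
R_inner = 0.016/(0.189×12.5) = 0.006772 K/W
R_stud  = 0.09/(0.114×0.12×12.5) = 0.5263 K/W
R_cav   = 0.09/(0.0182×0.88×12.5) = 0.4496 K/W
1/R_core = 1/R_stud + 1/R_cav → R_core = 0.2425 K/W
R_outer = 0.024/(0.772×12.5) = 0.002487 K/W
R_total = 0.2517 K/W
Q = ΔT/R_total = 34/0.2517

Q ≈ 135 W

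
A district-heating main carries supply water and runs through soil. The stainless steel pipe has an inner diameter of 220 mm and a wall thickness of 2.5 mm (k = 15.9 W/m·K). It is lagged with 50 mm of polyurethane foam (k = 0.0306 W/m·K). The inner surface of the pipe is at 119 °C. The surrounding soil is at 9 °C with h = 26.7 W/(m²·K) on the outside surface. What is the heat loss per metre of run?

Radial resistances (cylindrical: R_cond = ln(r_o/r_i)/(2πkL), R_conv = 1/(h·2πrL)):
R_stainless steel pipe wall = ln(112.5/110)/(2π×15.9×1) = 2.249×10^-4 K/W
R_polyurethane foam = ln(162.5/112.5)/(2π×0.0306×1) = 1.913 K/W
R_outer film = 1/(h_o·2πr_oL) = 1/(26.7×2π×0.1625×1) = 0.03668 K/W
R_total = 1.949 K/W
Q = ΔT/R_total = 110/1.949

q′ ≈ 56.4 W/m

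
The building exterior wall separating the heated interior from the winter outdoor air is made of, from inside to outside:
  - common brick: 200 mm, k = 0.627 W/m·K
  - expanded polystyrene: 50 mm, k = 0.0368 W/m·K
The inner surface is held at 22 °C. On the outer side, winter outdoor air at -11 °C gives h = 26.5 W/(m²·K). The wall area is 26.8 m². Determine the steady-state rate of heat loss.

Thermal resistances in series:
R_common brick = L/(kA) = 0.2/(0.627×26.8) = 0.0119 K/W
R_expanded polystyrene = L/(kA) = 0.05/(0.0368×26.8) = 0.0507 K/W
R_outer film = 1/(h_o·A) = 1/(26.5×26.8) = 0.001408 K/W
R_total = 0.06401 K/W
Q = ΔT / R_total = 33 / 0.06401

Q ≈ 516 W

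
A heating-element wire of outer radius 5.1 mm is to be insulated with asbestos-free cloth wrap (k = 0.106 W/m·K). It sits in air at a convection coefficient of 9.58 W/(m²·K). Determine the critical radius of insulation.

r_cr ≈ 11.1 mm

For a cylinder r_cr = k/h = 0.106/9.58
r_cr = 11.1 mm; since the bare radius (5.1 mm) is below r_cr, adding a thin layer of insulation will *increase* heat loss.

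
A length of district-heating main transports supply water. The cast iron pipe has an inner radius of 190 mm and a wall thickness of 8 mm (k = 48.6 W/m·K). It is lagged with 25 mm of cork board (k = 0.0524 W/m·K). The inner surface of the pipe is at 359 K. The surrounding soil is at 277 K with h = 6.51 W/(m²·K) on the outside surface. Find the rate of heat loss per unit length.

Per-layer cylindrical resistances, series-summed:
R_cast iron pipe wall = ln(198/190)/(2π×48.6×1) = 1.351×10^-4 K/W
R_cork board = ln(223/198)/(2π×0.0524×1) = 0.3612 K/W
R_outer film = 1/(h_o·2πr_oL) = 1/(6.51×2π×0.223×1) = 0.1096 K/W
R_total = 0.4709 K/W
Q = ΔT/R_total = 82/0.4709

q′ ≈ 174 W/m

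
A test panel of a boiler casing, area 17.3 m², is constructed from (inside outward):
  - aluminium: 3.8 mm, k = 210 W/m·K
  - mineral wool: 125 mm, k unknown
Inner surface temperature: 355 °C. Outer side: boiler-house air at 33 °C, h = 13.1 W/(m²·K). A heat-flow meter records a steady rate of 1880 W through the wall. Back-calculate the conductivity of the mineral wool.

k ≈ 0.0433 W/(m·K)

Series thermal resistances:
R_aluminium = L/(kA) = 0.0038/(210×17.3) = 1.046×10^-6 K/W
R_outer film = 1/(h_o·A) = 1/(13.1×17.3) = 0.004412 K/W
Sum of known resistances R_other = 0.004414 K/W
Total R = ΔT/Q = 322/1880 = 0.1713 K/W
R_mineral wool = R_total − R_other = 0.1669 K/W
k = L/(R·A) = 0.125/(0.1669×17.3)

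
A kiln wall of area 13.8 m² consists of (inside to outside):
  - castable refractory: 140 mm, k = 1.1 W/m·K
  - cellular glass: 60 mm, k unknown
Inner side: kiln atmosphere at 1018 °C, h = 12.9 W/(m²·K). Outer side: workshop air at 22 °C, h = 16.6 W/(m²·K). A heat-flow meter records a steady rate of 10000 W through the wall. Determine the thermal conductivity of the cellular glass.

k ≈ 0.0541 W/(m·K)

Series thermal resistances:
R_inner film = 1/(h_i·A) = 1/(12.9×13.8) = 0.005617 K/W
R_castable refractory = L/(kA) = 0.14/(1.1×13.8) = 0.009223 K/W
R_outer film = 1/(h_o·A) = 1/(16.6×13.8) = 0.004365 K/W
Sum of known resistances R_other = 0.01921 K/W
Total R = ΔT/Q = 996/10000 = 0.0996 K/W
R_cellular glass = R_total − R_other = 0.08039 K/W
k = L/(R·A) = 0.06/(0.08039×13.8)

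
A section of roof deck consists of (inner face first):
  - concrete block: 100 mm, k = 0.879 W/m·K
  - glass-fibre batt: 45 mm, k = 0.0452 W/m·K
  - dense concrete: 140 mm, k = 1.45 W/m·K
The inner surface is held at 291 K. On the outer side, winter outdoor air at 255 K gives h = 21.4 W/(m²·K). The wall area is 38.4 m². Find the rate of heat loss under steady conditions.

Q ≈ 1100 W

Treating each layer as a thermal resistance in series:
R_concrete block = L/(kA) = 0.1/(0.879×38.4) = 0.002963 K/W
R_glass-fibre batt = L/(kA) = 0.045/(0.0452×38.4) = 0.02593 K/W
R_dense concrete = L/(kA) = 0.14/(1.45×38.4) = 0.002514 K/W
R_outer film = 1/(h_o·A) = 1/(21.4×38.4) = 0.001217 K/W
R_total = 0.03262 K/W
Q = ΔT / R_total = 36 / 0.03262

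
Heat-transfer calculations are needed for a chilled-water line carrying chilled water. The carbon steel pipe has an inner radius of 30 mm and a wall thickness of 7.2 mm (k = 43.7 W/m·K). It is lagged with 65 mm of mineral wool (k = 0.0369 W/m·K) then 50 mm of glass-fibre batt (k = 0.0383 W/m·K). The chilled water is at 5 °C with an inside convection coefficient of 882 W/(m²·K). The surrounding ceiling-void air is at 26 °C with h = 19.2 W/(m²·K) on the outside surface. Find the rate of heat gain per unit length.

q′ ≈ 3.46 W/m

For a radial system each layer contributes R = ln(r_out/r_in)/(2πkL); films add R = 1/(hA).
R_inner film = 1/(h_i·2πr₁L) = 1/(882×2π×0.03×1) = 0.006015 K/W
R_carbon steel pipe wall = ln(37.2/30)/(2π×43.7×1) = 7.834×10^-4 K/W
R_mineral wool = ln(102.2/37.2)/(2π×0.0369×1) = 4.359 K/W
R_glass-fibre batt = ln(152.2/102.2)/(2π×0.0383×1) = 1.655 K/W
R_outer film = 1/(h_o·2πr_oL) = 1/(19.2×2π×0.1522×1) = 0.05446 K/W
R_total = 6.075 K/W
Q = ΔT/R_total = 21/6.075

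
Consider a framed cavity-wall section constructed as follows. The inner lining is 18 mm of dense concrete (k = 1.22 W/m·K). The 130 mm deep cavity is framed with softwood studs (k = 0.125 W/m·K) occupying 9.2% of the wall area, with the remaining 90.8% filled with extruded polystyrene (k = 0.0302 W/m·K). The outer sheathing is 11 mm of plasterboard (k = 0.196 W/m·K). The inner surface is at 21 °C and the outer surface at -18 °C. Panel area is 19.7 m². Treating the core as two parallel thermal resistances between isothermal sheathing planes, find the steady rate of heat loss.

Q ≈ 225 W

Sheathing layers in series; stud and cavity paths in parallel between them.
R_inner = 0.018/(1.22×19.7) = 7.489×10^-4 K/W
R_stud  = 0.13/(0.125×0.092×19.7) = 0.5738 K/W
R_cav   = 0.13/(0.0302×0.908×19.7) = 0.2406 K/W
1/R_core = 1/R_stud + 1/R_cav → R_core = 0.1695 K/W
R_outer = 0.011/(0.196×19.7) = 0.002849 K/W
R_total = 0.1731 K/W
Q = ΔT/R_total = 39/0.1731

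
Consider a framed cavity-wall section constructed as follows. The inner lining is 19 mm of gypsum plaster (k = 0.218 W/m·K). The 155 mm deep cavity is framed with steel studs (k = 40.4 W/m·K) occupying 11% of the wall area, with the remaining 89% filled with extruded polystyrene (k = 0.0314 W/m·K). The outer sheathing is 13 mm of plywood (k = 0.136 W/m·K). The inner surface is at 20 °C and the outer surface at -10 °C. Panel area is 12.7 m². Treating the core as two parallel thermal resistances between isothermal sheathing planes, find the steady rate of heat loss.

Q ≈ 1750 W

Sheathing layers in series; stud and cavity paths in parallel between them.
R_inner = 0.019/(0.218×12.7) = 0.006863 K/W
R_stud  = 0.155/(40.4×0.11×12.7) = 0.002746 K/W
R_cav   = 0.155/(0.0314×0.89×12.7) = 0.4367 K/W
1/R_core = 1/R_stud + 1/R_cav → R_core = 0.002729 K/W
R_outer = 0.013/(0.136×12.7) = 0.007527 K/W
R_total = 0.01712 K/W
Q = ΔT/R_total = 30/0.01712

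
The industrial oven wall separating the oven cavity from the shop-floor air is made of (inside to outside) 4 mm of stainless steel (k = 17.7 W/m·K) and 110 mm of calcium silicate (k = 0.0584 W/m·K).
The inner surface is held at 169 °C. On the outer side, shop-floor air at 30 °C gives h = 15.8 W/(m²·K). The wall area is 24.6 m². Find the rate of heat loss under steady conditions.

Q ≈ 1760 W

Using the resistance-network approach (series):
R_stainless steel = L/(kA) = 0.004/(17.7×24.6) = 9.187×10^-6 K/W
R_calcium silicate = L/(kA) = 0.11/(0.0584×24.6) = 0.07657 K/W
R_outer film = 1/(h_o·A) = 1/(15.8×24.6) = 0.002573 K/W
R_total = 0.07915 K/W
Q = ΔT / R_total = 139 / 0.07915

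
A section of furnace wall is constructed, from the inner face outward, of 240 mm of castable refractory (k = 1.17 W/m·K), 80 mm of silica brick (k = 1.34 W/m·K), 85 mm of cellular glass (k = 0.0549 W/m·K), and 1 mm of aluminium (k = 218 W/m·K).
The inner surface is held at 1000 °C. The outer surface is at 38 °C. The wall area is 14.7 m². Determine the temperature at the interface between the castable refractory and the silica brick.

T ≈ 891 °C

Using the resistance-network approach (series):
R_castable refractory = L/(kA) = 0.24/(1.17×14.7) = 0.01395 K/W
R_silica brick = L/(kA) = 0.08/(1.34×14.7) = 0.004061 K/W
R_cellular glass = L/(kA) = 0.085/(0.0549×14.7) = 0.1053 K/W
R_aluminium = L/(kA) = 0.001/(218×14.7) = 3.121×10^-7 K/W
R_total = 0.1233 K/W;  Q = ΔT/R_total = 962/0.1233 = 7800 W
T_interface = T_inner − Q·ΣR(inner→interface) = 1000 − 7800×0.01395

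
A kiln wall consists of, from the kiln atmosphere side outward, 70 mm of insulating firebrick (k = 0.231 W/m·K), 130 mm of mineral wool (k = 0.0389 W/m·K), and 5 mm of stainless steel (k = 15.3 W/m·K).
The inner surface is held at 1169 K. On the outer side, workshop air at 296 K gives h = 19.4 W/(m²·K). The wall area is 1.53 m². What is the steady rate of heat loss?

Thermal resistances in series:
R_insulating firebrick = L/(kA) = 0.07/(0.231×1.53) = 0.1981 K/W
R_mineral wool = L/(kA) = 0.13/(0.0389×1.53) = 2.184 K/W
R_stainless steel = L/(kA) = 0.005/(15.3×1.53) = 2.136×10^-4 K/W
R_outer film = 1/(h_o·A) = 1/(19.4×1.53) = 0.03369 K/W
R_total = 2.416 K/W
Q = ΔT / R_total = 873 / 2.416

Q ≈ 361 W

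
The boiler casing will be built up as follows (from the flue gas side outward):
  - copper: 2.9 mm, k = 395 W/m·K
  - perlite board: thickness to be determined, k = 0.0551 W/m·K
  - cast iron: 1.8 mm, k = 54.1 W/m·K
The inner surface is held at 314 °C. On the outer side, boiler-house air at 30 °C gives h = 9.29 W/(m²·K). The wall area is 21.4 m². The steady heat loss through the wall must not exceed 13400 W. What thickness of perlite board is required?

Model the wall as resistances in series:
R_copper = L/(kA) = 0.0029/(395×21.4) = 3.431×10^-7 K/W
R_cast iron = L/(kA) = 0.0018/(54.1×21.4) = 1.555×10^-6 K/W
R_outer film = 1/(h_o·A) = 1/(9.29×21.4) = 0.00503 K/W
Sum of the known resistances R_other = 0.005032 K/W
Required total resistance R_tot = ΔT/Q_allow = 284/13400 = 0.02119 K/W
R_perlite board = R_tot − R_other = 0.01616 K/W
L = R·k·A = 0.01616×0.0551×21.4

L ≈ 19.1 mm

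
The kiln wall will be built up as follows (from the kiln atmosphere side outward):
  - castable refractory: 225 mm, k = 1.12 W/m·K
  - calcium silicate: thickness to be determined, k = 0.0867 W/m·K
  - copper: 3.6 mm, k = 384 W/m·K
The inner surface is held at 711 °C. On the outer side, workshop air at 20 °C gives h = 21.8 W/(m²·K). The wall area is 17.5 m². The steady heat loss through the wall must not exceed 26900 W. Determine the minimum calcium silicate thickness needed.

L ≈ 17.6 mm

Thermal resistances in series:
R_castable refractory = L/(kA) = 0.225/(1.12×17.5) = 0.01148 K/W
R_copper = L/(kA) = 0.0036/(384×17.5) = 5.357×10^-7 K/W
R_outer film = 1/(h_o·A) = 1/(21.8×17.5) = 0.002621 K/W
Sum of the known resistances R_other = 0.0141 K/W
Required total resistance R_tot = ΔT/Q_allow = 691/26900 = 0.02569 K/W
R_calcium silicate = R_tot − R_other = 0.01159 K/W
L = R·k·A = 0.01159×0.0867×17.5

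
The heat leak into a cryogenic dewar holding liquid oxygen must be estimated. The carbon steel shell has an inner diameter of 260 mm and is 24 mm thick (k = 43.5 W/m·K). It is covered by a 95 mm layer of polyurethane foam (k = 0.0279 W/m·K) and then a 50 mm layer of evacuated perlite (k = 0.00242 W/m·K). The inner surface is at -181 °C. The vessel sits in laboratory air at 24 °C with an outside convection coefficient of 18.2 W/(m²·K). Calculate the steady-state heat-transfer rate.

Q ≈ 7.02 W

For a spherical shell R = (1/r₁ − 1/r₂)/(4πk); film R = 1/(h·4πr²). In series:
R_carbon steel shell = (1/0.13 − 1/0.154)/(4π×43.5) = 0.002193 K/W
R_polyurethane foam = (1/0.154 − 1/0.249)/(4π×0.0279) = 7.066 K/W
R_evacuated perlite = (1/0.249 − 1/0.299)/(4π×0.00242) = 22.08 K/W
R_outer film = 1/(h·4πr_o²) = 1/(18.2×4π×0.299²) = 0.04891 K/W
R_total = 29.2 K/W
Q = ΔT/R_total = 205/29.2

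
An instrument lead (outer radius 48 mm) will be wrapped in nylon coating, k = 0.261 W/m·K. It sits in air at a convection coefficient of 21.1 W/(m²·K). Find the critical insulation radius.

r_cr ≈ 12.4 mm

For a cylinder r_cr = k/h = 0.261/21.1
r_cr = 12.4 mm; since the bare radius (48 mm) is above r_cr, any added insulation will reduce heat loss.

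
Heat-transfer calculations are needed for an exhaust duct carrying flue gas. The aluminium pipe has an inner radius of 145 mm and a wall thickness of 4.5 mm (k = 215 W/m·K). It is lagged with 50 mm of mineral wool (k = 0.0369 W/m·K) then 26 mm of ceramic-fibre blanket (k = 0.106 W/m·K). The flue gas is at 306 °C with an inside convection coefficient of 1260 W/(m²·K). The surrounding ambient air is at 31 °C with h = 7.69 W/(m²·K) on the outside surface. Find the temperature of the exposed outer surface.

Cylindrical conduction, so R = ln(r₂/r₁)/(2πkL) per layer, in series:
R_inner film = 1/(h_i·2πr₁L) = 1/(1260×2π×0.145×1) = 8.711×10^-4 K/W
R_aluminium pipe wall = ln(149.5/145)/(2π×215×1) = 2.262×10^-5 K/W
R_mineral wool = ln(199.5/149.5)/(2π×0.0369×1) = 1.244 K/W
R_ceramic-fibre blanket = ln(225.5/199.5)/(2π×0.106×1) = 0.1839 K/W
R_outer film = 1/(h_o·2πr_oL) = 1/(7.69×2π×0.2255×1) = 0.09178 K/W
R_total = 1.521 K/W
Q = ΔT/R_total = 275/1.521
Q = 181 W/m
T_interface = T_inner − Q·ΣR(inner→interface) = 306 − 181×1.429

T ≈ 47.6 °C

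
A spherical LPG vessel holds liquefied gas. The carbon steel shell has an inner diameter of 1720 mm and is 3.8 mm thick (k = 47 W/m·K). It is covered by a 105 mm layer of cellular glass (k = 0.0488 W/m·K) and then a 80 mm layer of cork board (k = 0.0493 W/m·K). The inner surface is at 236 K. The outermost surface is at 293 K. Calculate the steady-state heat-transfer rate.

Q ≈ 172 W

Spherical conduction: R = (1/r_in − 1/r_out)/(4πk) per layer; series-sum.
R_carbon steel shell = (1/0.86 − 1/0.8638)/(4π×47) = 8.661×10^-6 K/W
R_cellular glass = (1/0.8638 − 1/0.9688)/(4π×0.0488) = 0.2046 K/W
R_cork board = (1/0.9688 − 1/1.0488)/(4π×0.0493) = 0.1271 K/W
R_total = 0.3317 K/W
Q = ΔT/R_total = 57/0.3317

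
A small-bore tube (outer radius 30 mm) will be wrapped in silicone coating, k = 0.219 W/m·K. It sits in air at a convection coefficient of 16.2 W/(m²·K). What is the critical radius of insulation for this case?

r_cr ≈ 13.5 mm

For a cylinder r_cr = k/h = 0.219/16.2
r_cr = 13.5 mm; since the bare radius (30 mm) is above r_cr, any added insulation will reduce heat loss.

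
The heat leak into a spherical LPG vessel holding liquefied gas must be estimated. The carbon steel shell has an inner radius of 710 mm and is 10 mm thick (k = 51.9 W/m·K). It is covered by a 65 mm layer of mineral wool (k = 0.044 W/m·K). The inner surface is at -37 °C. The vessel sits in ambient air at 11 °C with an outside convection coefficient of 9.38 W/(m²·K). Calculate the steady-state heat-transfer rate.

Q ≈ 216 W

Radial (spherical) resistances in series:
R_carbon steel shell = (1/0.71 − 1/0.72)/(4π×51.9) = 2.999×10^-5 K/W
R_mineral wool = (1/0.72 − 1/0.785)/(4π×0.044) = 0.208 K/W
R_outer film = 1/(h·4πr_o²) = 1/(9.38×4π×0.785²) = 0.01377 K/W
R_total = 0.2218 K/W
Q = ΔT/R_total = 48/0.2218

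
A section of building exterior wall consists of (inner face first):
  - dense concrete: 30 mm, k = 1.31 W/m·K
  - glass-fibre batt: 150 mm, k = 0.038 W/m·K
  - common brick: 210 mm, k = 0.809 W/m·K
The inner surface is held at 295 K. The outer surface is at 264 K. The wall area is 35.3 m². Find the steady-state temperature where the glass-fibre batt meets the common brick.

Treating each layer as a thermal resistance in series:
R_dense concrete = L/(kA) = 0.03/(1.31×35.3) = 6.487×10^-4 K/W
R_glass-fibre batt = L/(kA) = 0.15/(0.038×35.3) = 0.1118 K/W
R_common brick = L/(kA) = 0.21/(0.809×35.3) = 0.007354 K/W
R_total = 0.1198 K/W;  Q = ΔT/R_total = 31/0.1198 = 258.7 W
T_interface = T_inner − Q·ΣR(inner→interface) = 295 − 259×0.1125

T ≈ 266 K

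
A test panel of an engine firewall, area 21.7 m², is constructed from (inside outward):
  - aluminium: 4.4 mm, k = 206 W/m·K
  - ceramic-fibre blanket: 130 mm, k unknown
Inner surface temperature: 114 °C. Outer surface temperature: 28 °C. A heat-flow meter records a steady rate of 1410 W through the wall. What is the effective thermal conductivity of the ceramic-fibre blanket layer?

Series thermal resistances:
R_aluminium = L/(kA) = 0.0044/(206×21.7) = 9.843×10^-7 K/W
Sum of known resistances R_other = 9.843×10^-7 K/W
Total R = ΔT/Q = 86/1410 = 0.06099 K/W
R_ceramic-fibre blanket = R_total − R_other = 0.06099 K/W
k = L/(R·A) = 0.13/(0.06099×21.7)

k ≈ 0.0982 W/(m·K)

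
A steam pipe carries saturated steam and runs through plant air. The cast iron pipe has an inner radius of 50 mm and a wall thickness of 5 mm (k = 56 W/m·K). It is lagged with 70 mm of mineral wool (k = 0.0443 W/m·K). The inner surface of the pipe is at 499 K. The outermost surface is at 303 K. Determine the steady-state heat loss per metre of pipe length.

q′ ≈ 66.4 W/m

For a radial system each layer contributes R = ln(r_out/r_in)/(2πkL); films add R = 1/(hA).
R_cast iron pipe wall = ln(55/50)/(2π×56×1) = 2.709×10^-4 K/W
R_mineral wool = ln(125/55)/(2π×0.0443×1) = 2.95 K/W
R_total = 2.95 K/W
Q = ΔT/R_total = 196/2.95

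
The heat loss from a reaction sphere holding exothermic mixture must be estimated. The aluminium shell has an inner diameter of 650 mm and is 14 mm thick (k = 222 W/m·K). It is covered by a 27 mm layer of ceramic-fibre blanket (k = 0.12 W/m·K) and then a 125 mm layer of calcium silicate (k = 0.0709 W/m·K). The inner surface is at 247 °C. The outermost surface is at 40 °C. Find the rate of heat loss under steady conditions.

For a spherical shell R = (1/r₁ − 1/r₂)/(4πk); film R = 1/(h·4πr²). In series:
R_aluminium shell = (1/0.325 − 1/0.339)/(4π×222) = 4.555×10^-5 K/W
R_ceramic-fibre blanket = (1/0.339 − 1/0.366)/(4π×0.12) = 0.1443 K/W
R_calcium silicate = (1/0.366 − 1/0.491)/(4π×0.0709) = 0.7807 K/W
R_total = 0.9251 K/W
Q = ΔT/R_total = 207/0.9251

Q ≈ 224 W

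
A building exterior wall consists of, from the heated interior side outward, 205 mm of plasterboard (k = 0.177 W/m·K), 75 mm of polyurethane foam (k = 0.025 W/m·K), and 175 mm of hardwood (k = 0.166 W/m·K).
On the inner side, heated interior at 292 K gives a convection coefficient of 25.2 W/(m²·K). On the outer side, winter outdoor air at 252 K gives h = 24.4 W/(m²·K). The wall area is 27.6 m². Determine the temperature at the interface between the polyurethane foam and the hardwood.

Series thermal resistances:
R_inner film = 1/(h_i·A) = 1/(25.2×27.6) = 0.001438 K/W
R_plasterboard = L/(kA) = 0.205/(0.177×27.6) = 0.04196 K/W
R_polyurethane foam = L/(kA) = 0.075/(0.025×27.6) = 0.1087 K/W
R_hardwood = L/(kA) = 0.175/(0.166×27.6) = 0.0382 K/W
R_outer film = 1/(h_o·A) = 1/(24.4×27.6) = 0.001485 K/W
R_total = 0.1918 K/W;  Q = ΔT/R_total = 40/0.1918 = 208.6 W
T_interface = T_inner − Q·ΣR(inner→interface) = 292 − 209×0.1521

T ≈ 260 K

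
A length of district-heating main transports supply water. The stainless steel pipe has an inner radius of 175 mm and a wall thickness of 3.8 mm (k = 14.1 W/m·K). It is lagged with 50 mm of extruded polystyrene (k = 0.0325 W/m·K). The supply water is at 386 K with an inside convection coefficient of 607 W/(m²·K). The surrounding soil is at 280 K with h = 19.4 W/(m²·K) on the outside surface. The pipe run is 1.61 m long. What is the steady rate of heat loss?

Q ≈ 137 W

Radial resistances (cylindrical: R_cond = ln(r_o/r_i)/(2πkL), R_conv = 1/(h·2πrL)):
R_inner film = 1/(h_i·2πr₁L) = 1/(607×2π×0.175×1.61) = 9.306×10^-4 K/W
R_stainless steel pipe wall = ln(178.8/175)/(2π×14.1×1.61) = 1.506×10^-4 K/W
R_extruded polystyrene = ln(228.8/178.8)/(2π×0.0325×1.61) = 0.75 K/W
R_outer film = 1/(h_o·2πr_oL) = 1/(19.4×2π×0.2288×1.61) = 0.02227 K/W
R_total = 0.7734 K/W
Q = ΔT/R_total = 106/0.7734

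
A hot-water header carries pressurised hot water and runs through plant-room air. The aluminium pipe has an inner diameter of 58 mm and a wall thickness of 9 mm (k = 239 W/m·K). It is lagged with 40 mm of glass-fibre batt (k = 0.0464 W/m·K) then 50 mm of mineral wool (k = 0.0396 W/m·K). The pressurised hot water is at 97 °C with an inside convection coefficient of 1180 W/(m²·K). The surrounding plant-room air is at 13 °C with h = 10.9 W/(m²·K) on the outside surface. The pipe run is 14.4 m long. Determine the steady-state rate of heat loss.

Per-layer cylindrical resistances, series-summed:
R_inner film = 1/(h_i·2πr₁L) = 1/(1180×2π×0.029×14.4) = 3.23×10^-4 K/W
R_aluminium pipe wall = ln(38/29)/(2π×239×14.4) = 1.25×10^-5 K/W
R_glass-fibre batt = ln(78/38)/(2π×0.0464×14.4) = 0.1713 K/W
R_mineral wool = ln(128/78)/(2π×0.0396×14.4) = 0.1382 K/W
R_outer film = 1/(h_o·2πr_oL) = 1/(10.9×2π×0.128×14.4) = 0.007922 K/W
R_total = 0.3178 K/W
Q = ΔT/R_total = 84/0.3178

Q ≈ 264 W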